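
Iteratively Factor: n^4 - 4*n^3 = (n)*(n^3 - 4*n^2) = n*(n - 4)*(n^2) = n^2*(n - 4)*(n)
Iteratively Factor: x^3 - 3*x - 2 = (x + 1)*(x^2 - x - 2) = (x + 1)^2*(x - 2)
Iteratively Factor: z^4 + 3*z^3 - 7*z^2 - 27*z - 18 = (z + 3)*(z^3 - 7*z - 6) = (z + 2)*(z + 3)*(z^2 - 2*z - 3) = (z + 1)*(z + 2)*(z + 3)*(z - 3)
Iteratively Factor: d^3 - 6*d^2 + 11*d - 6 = (d - 3)*(d^2 - 3*d + 2) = (d - 3)*(d - 1)*(d - 2)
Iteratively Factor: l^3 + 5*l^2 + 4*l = (l + 1)*(l^2 + 4*l) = (l + 1)*(l + 4)*(l)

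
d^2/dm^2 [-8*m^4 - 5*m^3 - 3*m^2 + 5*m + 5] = -96*m^2 - 30*m - 6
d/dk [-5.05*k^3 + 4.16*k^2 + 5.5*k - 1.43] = -15.15*k^2 + 8.32*k + 5.5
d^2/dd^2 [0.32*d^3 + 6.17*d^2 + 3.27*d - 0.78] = 1.92*d + 12.34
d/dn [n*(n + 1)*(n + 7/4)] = 3*n^2 + 11*n/2 + 7/4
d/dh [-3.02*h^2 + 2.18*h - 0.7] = 2.18 - 6.04*h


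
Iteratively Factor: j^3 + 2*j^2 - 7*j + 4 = (j - 1)*(j^2 + 3*j - 4) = (j - 1)*(j + 4)*(j - 1)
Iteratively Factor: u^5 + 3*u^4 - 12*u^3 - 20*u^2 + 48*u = (u + 4)*(u^4 - u^3 - 8*u^2 + 12*u) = (u + 3)*(u + 4)*(u^3 - 4*u^2 + 4*u) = (u - 2)*(u + 3)*(u + 4)*(u^2 - 2*u) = u*(u - 2)*(u + 3)*(u + 4)*(u - 2)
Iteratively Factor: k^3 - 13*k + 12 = (k - 1)*(k^2 + k - 12) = (k - 3)*(k - 1)*(k + 4)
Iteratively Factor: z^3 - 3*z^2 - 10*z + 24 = (z - 2)*(z^2 - z - 12) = (z - 2)*(z + 3)*(z - 4)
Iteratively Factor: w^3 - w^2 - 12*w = (w - 4)*(w^2 + 3*w) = w*(w - 4)*(w + 3)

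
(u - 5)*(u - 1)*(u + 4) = u^3 - 2*u^2 - 19*u + 20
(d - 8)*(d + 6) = d^2 - 2*d - 48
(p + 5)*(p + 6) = p^2 + 11*p + 30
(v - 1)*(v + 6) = v^2 + 5*v - 6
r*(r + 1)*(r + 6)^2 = r^4 + 13*r^3 + 48*r^2 + 36*r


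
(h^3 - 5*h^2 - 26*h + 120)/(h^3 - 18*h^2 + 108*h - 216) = (h^2 + h - 20)/(h^2 - 12*h + 36)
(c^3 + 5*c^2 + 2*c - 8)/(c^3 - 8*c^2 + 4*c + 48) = (c^2 + 3*c - 4)/(c^2 - 10*c + 24)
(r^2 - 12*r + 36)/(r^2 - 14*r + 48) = (r - 6)/(r - 8)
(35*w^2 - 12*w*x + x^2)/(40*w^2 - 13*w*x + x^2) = (-7*w + x)/(-8*w + x)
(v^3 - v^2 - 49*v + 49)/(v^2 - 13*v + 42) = (v^2 + 6*v - 7)/(v - 6)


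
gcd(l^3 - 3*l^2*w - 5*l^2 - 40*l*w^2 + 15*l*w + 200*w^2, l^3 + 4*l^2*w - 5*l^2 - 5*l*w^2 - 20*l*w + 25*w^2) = l^2 + 5*l*w - 5*l - 25*w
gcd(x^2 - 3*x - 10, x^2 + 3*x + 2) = x + 2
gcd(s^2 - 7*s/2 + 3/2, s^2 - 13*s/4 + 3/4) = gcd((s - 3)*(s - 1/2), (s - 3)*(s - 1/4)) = s - 3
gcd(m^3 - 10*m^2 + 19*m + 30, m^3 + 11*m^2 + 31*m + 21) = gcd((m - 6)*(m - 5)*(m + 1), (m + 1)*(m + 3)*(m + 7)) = m + 1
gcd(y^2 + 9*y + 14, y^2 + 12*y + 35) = y + 7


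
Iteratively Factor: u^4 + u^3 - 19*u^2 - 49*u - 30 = (u - 5)*(u^3 + 6*u^2 + 11*u + 6) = (u - 5)*(u + 3)*(u^2 + 3*u + 2) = (u - 5)*(u + 1)*(u + 3)*(u + 2)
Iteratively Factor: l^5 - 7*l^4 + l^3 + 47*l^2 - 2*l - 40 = (l - 1)*(l^4 - 6*l^3 - 5*l^2 + 42*l + 40) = (l - 1)*(l + 1)*(l^3 - 7*l^2 + 2*l + 40) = (l - 5)*(l - 1)*(l + 1)*(l^2 - 2*l - 8) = (l - 5)*(l - 4)*(l - 1)*(l + 1)*(l + 2)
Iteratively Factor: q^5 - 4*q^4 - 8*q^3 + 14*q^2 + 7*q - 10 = (q - 5)*(q^4 + q^3 - 3*q^2 - q + 2) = (q - 5)*(q - 1)*(q^3 + 2*q^2 - q - 2) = (q - 5)*(q - 1)*(q + 1)*(q^2 + q - 2) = (q - 5)*(q - 1)*(q + 1)*(q + 2)*(q - 1)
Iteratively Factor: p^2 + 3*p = (p)*(p + 3)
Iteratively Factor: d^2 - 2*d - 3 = (d - 3)*(d + 1)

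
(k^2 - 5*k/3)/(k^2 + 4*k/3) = (3*k - 5)/(3*k + 4)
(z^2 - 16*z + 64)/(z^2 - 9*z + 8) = (z - 8)/(z - 1)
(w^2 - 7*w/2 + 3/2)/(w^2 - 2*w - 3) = (w - 1/2)/(w + 1)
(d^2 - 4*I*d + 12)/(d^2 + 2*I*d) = (d - 6*I)/d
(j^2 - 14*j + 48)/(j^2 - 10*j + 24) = (j - 8)/(j - 4)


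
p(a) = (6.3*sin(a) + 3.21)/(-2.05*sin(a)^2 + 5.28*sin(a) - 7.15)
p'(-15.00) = 0.38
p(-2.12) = 0.16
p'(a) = (4.1*sin(a)*cos(a) - 5.28*cos(a))*(6.3*sin(a) + 3.21)/(-2.05*sin(a)^2 + 5.28*sin(a) - 7.15)^2 + 6.3*cos(a)/(-2.05*sin(a)^2 + 5.28*sin(a) - 7.15)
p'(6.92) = -1.78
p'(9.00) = 1.75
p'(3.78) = 0.43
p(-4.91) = -2.38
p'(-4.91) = -0.46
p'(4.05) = 0.25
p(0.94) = -1.96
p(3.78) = 0.05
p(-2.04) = 0.18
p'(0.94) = -1.42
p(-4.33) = -2.25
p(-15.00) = 0.08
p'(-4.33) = 0.89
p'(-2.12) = 0.19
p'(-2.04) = 0.16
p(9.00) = -1.09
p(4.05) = 0.14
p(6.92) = -1.47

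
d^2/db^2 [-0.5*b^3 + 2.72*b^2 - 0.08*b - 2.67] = 5.44 - 3.0*b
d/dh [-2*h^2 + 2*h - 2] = 2 - 4*h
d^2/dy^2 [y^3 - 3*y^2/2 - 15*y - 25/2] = 6*y - 3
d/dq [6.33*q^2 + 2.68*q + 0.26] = 12.66*q + 2.68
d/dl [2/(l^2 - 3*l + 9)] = 2*(3 - 2*l)/(l^2 - 3*l + 9)^2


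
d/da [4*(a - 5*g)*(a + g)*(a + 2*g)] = 12*a^2 - 16*a*g - 52*g^2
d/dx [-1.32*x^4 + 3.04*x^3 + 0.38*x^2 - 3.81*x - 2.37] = -5.28*x^3 + 9.12*x^2 + 0.76*x - 3.81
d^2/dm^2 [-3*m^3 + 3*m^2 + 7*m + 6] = 6 - 18*m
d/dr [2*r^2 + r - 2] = 4*r + 1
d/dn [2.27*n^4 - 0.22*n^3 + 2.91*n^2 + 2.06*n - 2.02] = 9.08*n^3 - 0.66*n^2 + 5.82*n + 2.06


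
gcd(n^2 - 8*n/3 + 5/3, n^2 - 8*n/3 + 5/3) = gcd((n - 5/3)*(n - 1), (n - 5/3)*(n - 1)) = n^2 - 8*n/3 + 5/3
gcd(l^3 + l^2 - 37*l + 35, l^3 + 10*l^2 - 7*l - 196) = l + 7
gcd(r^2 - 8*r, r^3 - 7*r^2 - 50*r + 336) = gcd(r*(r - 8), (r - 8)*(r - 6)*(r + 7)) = r - 8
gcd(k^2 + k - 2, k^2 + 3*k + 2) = k + 2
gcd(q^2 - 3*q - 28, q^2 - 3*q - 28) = q^2 - 3*q - 28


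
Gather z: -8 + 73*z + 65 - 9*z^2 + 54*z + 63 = -9*z^2 + 127*z + 120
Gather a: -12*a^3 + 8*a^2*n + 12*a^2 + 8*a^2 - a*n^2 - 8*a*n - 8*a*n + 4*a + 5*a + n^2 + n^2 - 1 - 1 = -12*a^3 + a^2*(8*n + 20) + a*(-n^2 - 16*n + 9) + 2*n^2 - 2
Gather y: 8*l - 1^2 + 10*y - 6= 8*l + 10*y - 7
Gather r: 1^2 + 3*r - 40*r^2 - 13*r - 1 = -40*r^2 - 10*r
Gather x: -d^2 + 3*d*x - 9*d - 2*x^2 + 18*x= -d^2 - 9*d - 2*x^2 + x*(3*d + 18)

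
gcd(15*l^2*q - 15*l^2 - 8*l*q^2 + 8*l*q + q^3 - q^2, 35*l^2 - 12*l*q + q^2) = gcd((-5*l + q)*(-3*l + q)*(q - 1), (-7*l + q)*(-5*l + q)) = -5*l + q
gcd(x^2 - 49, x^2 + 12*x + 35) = x + 7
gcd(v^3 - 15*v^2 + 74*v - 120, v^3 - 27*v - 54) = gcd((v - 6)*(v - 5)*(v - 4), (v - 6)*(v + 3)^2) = v - 6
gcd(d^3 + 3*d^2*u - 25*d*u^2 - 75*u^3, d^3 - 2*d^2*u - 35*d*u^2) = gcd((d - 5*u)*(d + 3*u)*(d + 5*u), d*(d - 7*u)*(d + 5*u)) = d + 5*u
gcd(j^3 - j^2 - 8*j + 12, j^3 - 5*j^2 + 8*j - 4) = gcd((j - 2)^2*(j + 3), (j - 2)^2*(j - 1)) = j^2 - 4*j + 4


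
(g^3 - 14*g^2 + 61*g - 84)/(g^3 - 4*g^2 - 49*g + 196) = (g - 3)/(g + 7)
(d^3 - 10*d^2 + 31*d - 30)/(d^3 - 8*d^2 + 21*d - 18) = (d - 5)/(d - 3)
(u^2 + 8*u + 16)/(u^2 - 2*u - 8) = (u^2 + 8*u + 16)/(u^2 - 2*u - 8)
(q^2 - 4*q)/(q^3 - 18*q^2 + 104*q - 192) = q/(q^2 - 14*q + 48)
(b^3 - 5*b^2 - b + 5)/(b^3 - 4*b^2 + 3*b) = (b^2 - 4*b - 5)/(b*(b - 3))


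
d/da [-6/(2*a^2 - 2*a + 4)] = 3*(2*a - 1)/(a^2 - a + 2)^2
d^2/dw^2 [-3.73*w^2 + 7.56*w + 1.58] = -7.46000000000000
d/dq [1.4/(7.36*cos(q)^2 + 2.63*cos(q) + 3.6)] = (20.608*cos(q) + 3.682)*sin(q)/(7.36*cos(q)^2 + 2.63*cos(q) + 3.6)^2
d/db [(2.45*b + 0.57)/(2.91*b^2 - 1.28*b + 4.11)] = (-7.1295*b^2 - 3.3174*b + 10.7991)/(8.4681*b^4 - 7.4496*b^3 + 25.5586*b^2 - 10.5216*b + 16.8921)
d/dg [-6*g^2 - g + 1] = -12*g - 1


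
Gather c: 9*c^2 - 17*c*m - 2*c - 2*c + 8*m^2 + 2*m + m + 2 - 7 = 9*c^2 + c*(-17*m - 4) + 8*m^2 + 3*m - 5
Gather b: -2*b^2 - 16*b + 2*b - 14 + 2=-2*b^2 - 14*b - 12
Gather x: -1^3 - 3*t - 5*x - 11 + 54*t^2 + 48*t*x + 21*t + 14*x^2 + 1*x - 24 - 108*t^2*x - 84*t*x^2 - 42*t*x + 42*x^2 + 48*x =54*t^2 + 18*t + x^2*(56 - 84*t) + x*(-108*t^2 + 6*t + 44) - 36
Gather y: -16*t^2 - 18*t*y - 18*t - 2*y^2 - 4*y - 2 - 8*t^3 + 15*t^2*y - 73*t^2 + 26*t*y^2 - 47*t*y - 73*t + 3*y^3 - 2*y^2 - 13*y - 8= -8*t^3 - 89*t^2 - 91*t + 3*y^3 + y^2*(26*t - 4) + y*(15*t^2 - 65*t - 17) - 10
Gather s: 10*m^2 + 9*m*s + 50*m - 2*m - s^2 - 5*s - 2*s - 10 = 10*m^2 + 48*m - s^2 + s*(9*m - 7) - 10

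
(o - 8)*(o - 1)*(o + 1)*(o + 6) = o^4 - 2*o^3 - 49*o^2 + 2*o + 48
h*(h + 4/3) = h^2 + 4*h/3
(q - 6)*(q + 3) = q^2 - 3*q - 18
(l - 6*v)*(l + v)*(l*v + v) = l^3*v - 5*l^2*v^2 + l^2*v - 6*l*v^3 - 5*l*v^2 - 6*v^3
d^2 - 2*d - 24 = (d - 6)*(d + 4)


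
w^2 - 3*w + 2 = (w - 2)*(w - 1)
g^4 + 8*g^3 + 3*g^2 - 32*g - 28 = (g - 2)*(g + 1)*(g + 2)*(g + 7)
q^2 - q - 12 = (q - 4)*(q + 3)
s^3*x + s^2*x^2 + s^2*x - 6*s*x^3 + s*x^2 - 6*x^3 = (s - 2*x)*(s + 3*x)*(s*x + x)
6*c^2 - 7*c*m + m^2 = (-6*c + m)*(-c + m)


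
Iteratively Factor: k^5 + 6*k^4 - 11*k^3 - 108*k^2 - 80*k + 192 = (k + 4)*(k^4 + 2*k^3 - 19*k^2 - 32*k + 48) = (k + 3)*(k + 4)*(k^3 - k^2 - 16*k + 16) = (k + 3)*(k + 4)^2*(k^2 - 5*k + 4) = (k - 1)*(k + 3)*(k + 4)^2*(k - 4)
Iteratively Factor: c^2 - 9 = (c + 3)*(c - 3)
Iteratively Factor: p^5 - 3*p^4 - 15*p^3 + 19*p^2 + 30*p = (p + 3)*(p^4 - 6*p^3 + 3*p^2 + 10*p) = (p - 2)*(p + 3)*(p^3 - 4*p^2 - 5*p) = p*(p - 2)*(p + 3)*(p^2 - 4*p - 5) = p*(p - 5)*(p - 2)*(p + 3)*(p + 1)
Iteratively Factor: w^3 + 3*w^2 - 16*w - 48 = (w - 4)*(w^2 + 7*w + 12) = (w - 4)*(w + 4)*(w + 3)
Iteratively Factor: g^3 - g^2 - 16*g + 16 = (g + 4)*(g^2 - 5*g + 4) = (g - 4)*(g + 4)*(g - 1)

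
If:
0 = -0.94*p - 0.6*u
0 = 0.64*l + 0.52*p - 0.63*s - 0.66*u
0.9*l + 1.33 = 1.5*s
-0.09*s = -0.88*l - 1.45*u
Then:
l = 0.74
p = 0.23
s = 1.33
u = -0.37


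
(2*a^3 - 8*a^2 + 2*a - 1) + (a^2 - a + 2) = 2*a^3 - 7*a^2 + a + 1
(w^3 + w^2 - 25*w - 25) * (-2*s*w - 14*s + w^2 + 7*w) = -2*s*w^4 - 16*s*w^3 + 36*s*w^2 + 400*s*w + 350*s + w^5 + 8*w^4 - 18*w^3 - 200*w^2 - 175*w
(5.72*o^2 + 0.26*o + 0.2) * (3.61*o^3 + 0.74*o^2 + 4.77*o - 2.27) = 20.6492*o^5 + 5.1714*o^4 + 28.1988*o^3 - 11.5962*o^2 + 0.3638*o - 0.454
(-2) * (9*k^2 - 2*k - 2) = -18*k^2 + 4*k + 4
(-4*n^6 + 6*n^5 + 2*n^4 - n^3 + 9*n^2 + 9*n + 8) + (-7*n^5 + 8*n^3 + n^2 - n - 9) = -4*n^6 - n^5 + 2*n^4 + 7*n^3 + 10*n^2 + 8*n - 1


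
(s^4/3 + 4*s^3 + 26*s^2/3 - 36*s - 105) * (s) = s^5/3 + 4*s^4 + 26*s^3/3 - 36*s^2 - 105*s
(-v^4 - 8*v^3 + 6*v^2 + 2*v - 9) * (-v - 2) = v^5 + 10*v^4 + 10*v^3 - 14*v^2 + 5*v + 18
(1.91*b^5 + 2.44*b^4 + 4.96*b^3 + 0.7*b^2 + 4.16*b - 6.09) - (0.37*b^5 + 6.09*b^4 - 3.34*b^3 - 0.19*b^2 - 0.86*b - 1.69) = 1.54*b^5 - 3.65*b^4 + 8.3*b^3 + 0.89*b^2 + 5.02*b - 4.4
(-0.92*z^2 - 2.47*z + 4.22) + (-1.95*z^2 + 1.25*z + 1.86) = -2.87*z^2 - 1.22*z + 6.08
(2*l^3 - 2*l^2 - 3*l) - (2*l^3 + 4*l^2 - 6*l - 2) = -6*l^2 + 3*l + 2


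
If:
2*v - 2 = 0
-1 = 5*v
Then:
No Solution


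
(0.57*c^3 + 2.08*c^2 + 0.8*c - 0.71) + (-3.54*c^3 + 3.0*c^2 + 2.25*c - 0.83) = -2.97*c^3 + 5.08*c^2 + 3.05*c - 1.54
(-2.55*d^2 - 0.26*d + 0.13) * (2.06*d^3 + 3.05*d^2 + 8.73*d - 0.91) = -5.253*d^5 - 8.3131*d^4 - 22.7867*d^3 + 0.4472*d^2 + 1.3715*d - 0.1183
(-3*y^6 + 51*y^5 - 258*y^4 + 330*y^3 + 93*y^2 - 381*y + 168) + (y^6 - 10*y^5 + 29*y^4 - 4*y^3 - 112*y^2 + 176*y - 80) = -2*y^6 + 41*y^5 - 229*y^4 + 326*y^3 - 19*y^2 - 205*y + 88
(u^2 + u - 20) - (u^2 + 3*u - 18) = -2*u - 2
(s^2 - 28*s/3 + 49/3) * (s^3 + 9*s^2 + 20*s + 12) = s^5 - s^4/3 - 143*s^3/3 - 83*s^2/3 + 644*s/3 + 196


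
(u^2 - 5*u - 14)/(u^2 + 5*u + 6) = (u - 7)/(u + 3)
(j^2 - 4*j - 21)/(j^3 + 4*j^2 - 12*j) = (j^2 - 4*j - 21)/(j*(j^2 + 4*j - 12))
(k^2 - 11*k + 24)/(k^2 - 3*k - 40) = (k - 3)/(k + 5)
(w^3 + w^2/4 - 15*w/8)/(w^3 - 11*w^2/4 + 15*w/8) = (2*w + 3)/(2*w - 3)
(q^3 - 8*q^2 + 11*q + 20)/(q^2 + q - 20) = (q^2 - 4*q - 5)/(q + 5)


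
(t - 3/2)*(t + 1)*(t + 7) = t^3 + 13*t^2/2 - 5*t - 21/2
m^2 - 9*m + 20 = (m - 5)*(m - 4)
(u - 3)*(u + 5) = u^2 + 2*u - 15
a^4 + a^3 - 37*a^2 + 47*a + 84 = (a - 4)*(a - 3)*(a + 1)*(a + 7)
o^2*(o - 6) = o^3 - 6*o^2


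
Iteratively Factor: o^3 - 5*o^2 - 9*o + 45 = (o - 5)*(o^2 - 9) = (o - 5)*(o + 3)*(o - 3)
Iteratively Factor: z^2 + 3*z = (z + 3)*(z)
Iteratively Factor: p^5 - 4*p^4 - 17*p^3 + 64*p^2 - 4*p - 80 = (p - 2)*(p^4 - 2*p^3 - 21*p^2 + 22*p + 40) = (p - 5)*(p - 2)*(p^3 + 3*p^2 - 6*p - 8) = (p - 5)*(p - 2)*(p + 1)*(p^2 + 2*p - 8) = (p - 5)*(p - 2)*(p + 1)*(p + 4)*(p - 2)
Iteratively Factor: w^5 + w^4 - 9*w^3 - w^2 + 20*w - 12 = (w - 1)*(w^4 + 2*w^3 - 7*w^2 - 8*w + 12) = (w - 1)^2*(w^3 + 3*w^2 - 4*w - 12) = (w - 1)^2*(w + 2)*(w^2 + w - 6) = (w - 1)^2*(w + 2)*(w + 3)*(w - 2)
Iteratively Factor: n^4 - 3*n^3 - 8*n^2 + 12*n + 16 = (n + 1)*(n^3 - 4*n^2 - 4*n + 16) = (n - 2)*(n + 1)*(n^2 - 2*n - 8) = (n - 2)*(n + 1)*(n + 2)*(n - 4)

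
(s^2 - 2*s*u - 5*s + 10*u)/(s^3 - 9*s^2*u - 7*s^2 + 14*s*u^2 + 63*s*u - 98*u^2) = (s - 5)/(s^2 - 7*s*u - 7*s + 49*u)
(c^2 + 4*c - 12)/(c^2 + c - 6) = (c + 6)/(c + 3)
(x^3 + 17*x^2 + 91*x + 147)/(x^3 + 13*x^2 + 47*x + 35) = (x^2 + 10*x + 21)/(x^2 + 6*x + 5)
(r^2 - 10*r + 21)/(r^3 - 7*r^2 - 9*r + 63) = 1/(r + 3)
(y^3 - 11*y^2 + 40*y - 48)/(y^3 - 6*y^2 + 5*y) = (y^3 - 11*y^2 + 40*y - 48)/(y*(y^2 - 6*y + 5))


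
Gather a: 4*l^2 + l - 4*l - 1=4*l^2 - 3*l - 1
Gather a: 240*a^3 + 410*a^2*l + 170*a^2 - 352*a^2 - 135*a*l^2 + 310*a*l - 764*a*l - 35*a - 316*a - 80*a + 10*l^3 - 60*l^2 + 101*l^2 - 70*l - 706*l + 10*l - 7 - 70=240*a^3 + a^2*(410*l - 182) + a*(-135*l^2 - 454*l - 431) + 10*l^3 + 41*l^2 - 766*l - 77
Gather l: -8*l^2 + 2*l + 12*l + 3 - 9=-8*l^2 + 14*l - 6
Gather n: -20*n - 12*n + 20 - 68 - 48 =-32*n - 96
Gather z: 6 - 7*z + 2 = 8 - 7*z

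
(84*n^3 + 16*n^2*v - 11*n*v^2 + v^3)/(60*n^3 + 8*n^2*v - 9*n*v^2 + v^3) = (-7*n + v)/(-5*n + v)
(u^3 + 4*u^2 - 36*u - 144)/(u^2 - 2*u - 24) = u + 6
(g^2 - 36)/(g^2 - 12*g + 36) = (g + 6)/(g - 6)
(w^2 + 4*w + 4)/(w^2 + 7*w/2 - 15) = 2*(w^2 + 4*w + 4)/(2*w^2 + 7*w - 30)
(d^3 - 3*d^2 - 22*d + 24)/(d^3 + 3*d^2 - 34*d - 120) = (d - 1)/(d + 5)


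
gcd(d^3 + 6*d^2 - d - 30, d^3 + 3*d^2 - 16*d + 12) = d - 2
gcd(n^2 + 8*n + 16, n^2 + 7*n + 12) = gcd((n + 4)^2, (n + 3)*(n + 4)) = n + 4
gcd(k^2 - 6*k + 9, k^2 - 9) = k - 3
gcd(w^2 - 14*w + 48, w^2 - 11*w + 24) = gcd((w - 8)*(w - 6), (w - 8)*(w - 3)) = w - 8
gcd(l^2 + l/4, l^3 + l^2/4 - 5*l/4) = l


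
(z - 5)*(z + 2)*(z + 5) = z^3 + 2*z^2 - 25*z - 50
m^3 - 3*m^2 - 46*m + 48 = (m - 8)*(m - 1)*(m + 6)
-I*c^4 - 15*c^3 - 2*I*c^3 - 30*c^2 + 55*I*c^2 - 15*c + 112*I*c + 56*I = (c + 1)*(c - 8*I)*(c - 7*I)*(-I*c - I)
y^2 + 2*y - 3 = (y - 1)*(y + 3)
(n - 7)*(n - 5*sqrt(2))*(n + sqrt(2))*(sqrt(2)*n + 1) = sqrt(2)*n^4 - 7*sqrt(2)*n^3 - 7*n^3 - 14*sqrt(2)*n^2 + 49*n^2 - 10*n + 98*sqrt(2)*n + 70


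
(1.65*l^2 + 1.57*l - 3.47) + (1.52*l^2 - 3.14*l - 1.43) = 3.17*l^2 - 1.57*l - 4.9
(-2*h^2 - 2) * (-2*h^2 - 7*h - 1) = 4*h^4 + 14*h^3 + 6*h^2 + 14*h + 2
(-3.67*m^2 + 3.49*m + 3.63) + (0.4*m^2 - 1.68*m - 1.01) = -3.27*m^2 + 1.81*m + 2.62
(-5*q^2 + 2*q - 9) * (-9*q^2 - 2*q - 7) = 45*q^4 - 8*q^3 + 112*q^2 + 4*q + 63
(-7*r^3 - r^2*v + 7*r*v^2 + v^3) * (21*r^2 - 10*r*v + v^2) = -147*r^5 + 49*r^4*v + 150*r^3*v^2 - 50*r^2*v^3 - 3*r*v^4 + v^5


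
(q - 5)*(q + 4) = q^2 - q - 20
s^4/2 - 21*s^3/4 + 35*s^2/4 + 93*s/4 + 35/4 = (s/2 + 1/2)*(s - 7)*(s - 5)*(s + 1/2)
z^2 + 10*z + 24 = (z + 4)*(z + 6)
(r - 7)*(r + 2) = r^2 - 5*r - 14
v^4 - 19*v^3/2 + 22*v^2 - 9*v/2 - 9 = (v - 6)*(v - 3)*(v - 1)*(v + 1/2)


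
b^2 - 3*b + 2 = (b - 2)*(b - 1)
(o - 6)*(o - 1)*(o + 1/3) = o^3 - 20*o^2/3 + 11*o/3 + 2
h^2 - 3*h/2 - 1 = (h - 2)*(h + 1/2)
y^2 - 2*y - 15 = (y - 5)*(y + 3)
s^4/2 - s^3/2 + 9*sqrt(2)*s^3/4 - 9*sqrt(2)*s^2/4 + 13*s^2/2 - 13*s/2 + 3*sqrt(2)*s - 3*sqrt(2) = (s/2 + sqrt(2))*(s - 1)*(s + sqrt(2))*(s + 3*sqrt(2)/2)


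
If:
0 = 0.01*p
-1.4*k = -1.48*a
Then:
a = 0.945945945945946*k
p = 0.00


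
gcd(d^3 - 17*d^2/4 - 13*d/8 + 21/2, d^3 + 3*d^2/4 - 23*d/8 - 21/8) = d^2 - d/4 - 21/8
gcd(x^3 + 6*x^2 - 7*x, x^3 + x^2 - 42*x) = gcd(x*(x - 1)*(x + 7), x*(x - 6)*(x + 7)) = x^2 + 7*x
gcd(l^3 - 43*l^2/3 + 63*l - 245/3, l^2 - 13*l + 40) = l - 5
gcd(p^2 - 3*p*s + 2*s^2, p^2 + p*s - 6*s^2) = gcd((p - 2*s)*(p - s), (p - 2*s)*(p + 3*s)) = p - 2*s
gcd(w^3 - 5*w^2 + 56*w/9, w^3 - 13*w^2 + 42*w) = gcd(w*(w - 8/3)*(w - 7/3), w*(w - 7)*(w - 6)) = w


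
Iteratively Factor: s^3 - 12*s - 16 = (s + 2)*(s^2 - 2*s - 8) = (s + 2)^2*(s - 4)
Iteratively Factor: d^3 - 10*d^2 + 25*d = (d - 5)*(d^2 - 5*d) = d*(d - 5)*(d - 5)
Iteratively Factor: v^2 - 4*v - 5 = (v + 1)*(v - 5)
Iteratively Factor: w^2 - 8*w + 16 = (w - 4)*(w - 4)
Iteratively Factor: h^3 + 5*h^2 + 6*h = (h)*(h^2 + 5*h + 6) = h*(h + 2)*(h + 3)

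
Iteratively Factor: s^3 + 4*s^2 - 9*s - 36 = (s + 3)*(s^2 + s - 12) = (s + 3)*(s + 4)*(s - 3)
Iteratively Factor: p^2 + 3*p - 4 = (p + 4)*(p - 1)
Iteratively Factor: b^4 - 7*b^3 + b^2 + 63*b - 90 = (b + 3)*(b^3 - 10*b^2 + 31*b - 30) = (b - 3)*(b + 3)*(b^2 - 7*b + 10) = (b - 3)*(b - 2)*(b + 3)*(b - 5)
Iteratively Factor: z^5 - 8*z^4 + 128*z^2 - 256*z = (z - 4)*(z^4 - 4*z^3 - 16*z^2 + 64*z) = (z - 4)^2*(z^3 - 16*z) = (z - 4)^3*(z^2 + 4*z) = z*(z - 4)^3*(z + 4)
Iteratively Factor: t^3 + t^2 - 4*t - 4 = (t + 2)*(t^2 - t - 2) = (t - 2)*(t + 2)*(t + 1)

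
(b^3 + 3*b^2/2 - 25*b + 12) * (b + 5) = b^4 + 13*b^3/2 - 35*b^2/2 - 113*b + 60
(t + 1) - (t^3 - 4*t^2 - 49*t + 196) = -t^3 + 4*t^2 + 50*t - 195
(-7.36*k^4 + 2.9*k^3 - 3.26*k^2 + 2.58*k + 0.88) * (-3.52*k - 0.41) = 25.9072*k^5 - 7.1904*k^4 + 10.2862*k^3 - 7.745*k^2 - 4.1554*k - 0.3608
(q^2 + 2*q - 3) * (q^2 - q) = q^4 + q^3 - 5*q^2 + 3*q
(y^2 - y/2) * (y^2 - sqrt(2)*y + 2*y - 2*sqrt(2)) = y^4 - sqrt(2)*y^3 + 3*y^3/2 - 3*sqrt(2)*y^2/2 - y^2 + sqrt(2)*y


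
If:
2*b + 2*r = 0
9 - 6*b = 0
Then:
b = 3/2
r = -3/2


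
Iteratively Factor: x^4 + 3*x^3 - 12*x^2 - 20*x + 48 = (x - 2)*(x^3 + 5*x^2 - 2*x - 24) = (x - 2)^2*(x^2 + 7*x + 12) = (x - 2)^2*(x + 4)*(x + 3)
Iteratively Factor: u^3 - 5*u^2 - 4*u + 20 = (u + 2)*(u^2 - 7*u + 10) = (u - 2)*(u + 2)*(u - 5)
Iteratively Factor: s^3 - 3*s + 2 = (s + 2)*(s^2 - 2*s + 1) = (s - 1)*(s + 2)*(s - 1)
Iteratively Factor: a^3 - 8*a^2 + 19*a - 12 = (a - 1)*(a^2 - 7*a + 12) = (a - 3)*(a - 1)*(a - 4)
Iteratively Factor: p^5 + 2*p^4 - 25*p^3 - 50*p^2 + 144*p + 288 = (p + 2)*(p^4 - 25*p^2 + 144) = (p - 4)*(p + 2)*(p^3 + 4*p^2 - 9*p - 36) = (p - 4)*(p - 3)*(p + 2)*(p^2 + 7*p + 12) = (p - 4)*(p - 3)*(p + 2)*(p + 4)*(p + 3)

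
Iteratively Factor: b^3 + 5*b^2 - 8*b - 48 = (b + 4)*(b^2 + b - 12) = (b - 3)*(b + 4)*(b + 4)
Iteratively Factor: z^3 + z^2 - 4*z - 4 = (z + 2)*(z^2 - z - 2) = (z + 1)*(z + 2)*(z - 2)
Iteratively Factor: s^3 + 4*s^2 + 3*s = (s)*(s^2 + 4*s + 3) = s*(s + 1)*(s + 3)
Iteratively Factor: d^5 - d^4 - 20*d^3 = (d - 5)*(d^4 + 4*d^3) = (d - 5)*(d + 4)*(d^3) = d*(d - 5)*(d + 4)*(d^2) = d^2*(d - 5)*(d + 4)*(d)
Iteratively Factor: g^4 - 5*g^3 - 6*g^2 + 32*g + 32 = (g - 4)*(g^3 - g^2 - 10*g - 8) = (g - 4)*(g + 2)*(g^2 - 3*g - 4) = (g - 4)*(g + 1)*(g + 2)*(g - 4)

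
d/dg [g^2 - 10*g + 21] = 2*g - 10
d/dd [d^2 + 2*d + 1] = 2*d + 2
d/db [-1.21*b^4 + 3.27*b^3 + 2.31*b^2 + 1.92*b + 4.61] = -4.84*b^3 + 9.81*b^2 + 4.62*b + 1.92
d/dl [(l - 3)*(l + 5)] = 2*l + 2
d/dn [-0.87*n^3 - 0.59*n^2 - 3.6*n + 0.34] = -2.61*n^2 - 1.18*n - 3.6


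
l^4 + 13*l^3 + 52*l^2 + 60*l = l*(l + 2)*(l + 5)*(l + 6)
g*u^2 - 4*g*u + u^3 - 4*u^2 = u*(g + u)*(u - 4)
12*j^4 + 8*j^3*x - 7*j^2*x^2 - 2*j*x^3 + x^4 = (-3*j + x)*(-2*j + x)*(j + x)*(2*j + x)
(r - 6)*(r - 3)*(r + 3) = r^3 - 6*r^2 - 9*r + 54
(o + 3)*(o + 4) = o^2 + 7*o + 12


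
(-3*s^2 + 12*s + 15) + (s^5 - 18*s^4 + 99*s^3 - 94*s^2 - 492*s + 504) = s^5 - 18*s^4 + 99*s^3 - 97*s^2 - 480*s + 519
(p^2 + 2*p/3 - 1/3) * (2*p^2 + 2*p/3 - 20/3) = 2*p^4 + 2*p^3 - 62*p^2/9 - 14*p/3 + 20/9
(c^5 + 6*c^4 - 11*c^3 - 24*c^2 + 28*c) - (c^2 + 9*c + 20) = c^5 + 6*c^4 - 11*c^3 - 25*c^2 + 19*c - 20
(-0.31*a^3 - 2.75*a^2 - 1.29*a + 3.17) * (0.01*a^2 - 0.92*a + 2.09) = -0.0031*a^5 + 0.2577*a^4 + 1.8692*a^3 - 4.529*a^2 - 5.6125*a + 6.6253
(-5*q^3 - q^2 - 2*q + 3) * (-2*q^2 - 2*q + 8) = 10*q^5 + 12*q^4 - 34*q^3 - 10*q^2 - 22*q + 24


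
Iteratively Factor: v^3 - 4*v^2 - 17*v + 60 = (v - 3)*(v^2 - v - 20) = (v - 5)*(v - 3)*(v + 4)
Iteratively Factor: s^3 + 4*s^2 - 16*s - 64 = (s + 4)*(s^2 - 16) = (s + 4)^2*(s - 4)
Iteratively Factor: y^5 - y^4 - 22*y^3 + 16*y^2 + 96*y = (y - 3)*(y^4 + 2*y^3 - 16*y^2 - 32*y) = y*(y - 3)*(y^3 + 2*y^2 - 16*y - 32) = y*(y - 3)*(y + 4)*(y^2 - 2*y - 8) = y*(y - 4)*(y - 3)*(y + 4)*(y + 2)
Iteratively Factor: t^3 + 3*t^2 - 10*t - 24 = (t - 3)*(t^2 + 6*t + 8) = (t - 3)*(t + 2)*(t + 4)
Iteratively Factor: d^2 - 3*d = (d - 3)*(d)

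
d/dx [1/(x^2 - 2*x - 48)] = 2*(1 - x)/(-x^2 + 2*x + 48)^2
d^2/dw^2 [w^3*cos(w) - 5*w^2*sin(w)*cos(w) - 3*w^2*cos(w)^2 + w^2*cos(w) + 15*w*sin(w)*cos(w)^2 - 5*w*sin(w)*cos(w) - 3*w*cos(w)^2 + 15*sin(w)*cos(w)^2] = -w^3*cos(w) - 6*w^2*sin(w) + 10*w^2*sin(2*w) - w^2*cos(w) + 6*w^2*cos(2*w) - 31*w*sin(w)/4 + 22*w*sin(2*w) - 135*w*sin(3*w)/4 + 6*w*cos(w) - 14*w*cos(2*w) - 15*sin(w)/4 + sin(2*w) - 135*sin(3*w)/4 + 19*cos(w)/2 - 13*cos(2*w) + 45*cos(3*w)/2 - 3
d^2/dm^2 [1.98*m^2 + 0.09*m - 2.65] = 3.96000000000000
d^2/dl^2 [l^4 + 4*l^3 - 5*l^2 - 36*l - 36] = 12*l^2 + 24*l - 10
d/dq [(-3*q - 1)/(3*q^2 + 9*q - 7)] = 3*(3*q^2 + 2*q + 10)/(9*q^4 + 54*q^3 + 39*q^2 - 126*q + 49)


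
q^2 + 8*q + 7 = (q + 1)*(q + 7)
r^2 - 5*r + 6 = (r - 3)*(r - 2)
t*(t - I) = t^2 - I*t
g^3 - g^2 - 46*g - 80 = (g - 8)*(g + 2)*(g + 5)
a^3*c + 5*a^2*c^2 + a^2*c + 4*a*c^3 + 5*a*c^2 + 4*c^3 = (a + c)*(a + 4*c)*(a*c + c)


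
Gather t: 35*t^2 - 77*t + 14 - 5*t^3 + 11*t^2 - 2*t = -5*t^3 + 46*t^2 - 79*t + 14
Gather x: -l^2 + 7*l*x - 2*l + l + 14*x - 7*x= -l^2 - l + x*(7*l + 7)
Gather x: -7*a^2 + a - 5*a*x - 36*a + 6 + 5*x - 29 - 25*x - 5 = -7*a^2 - 35*a + x*(-5*a - 20) - 28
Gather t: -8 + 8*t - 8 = 8*t - 16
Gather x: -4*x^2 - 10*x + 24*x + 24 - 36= -4*x^2 + 14*x - 12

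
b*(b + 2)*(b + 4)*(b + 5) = b^4 + 11*b^3 + 38*b^2 + 40*b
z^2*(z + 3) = z^3 + 3*z^2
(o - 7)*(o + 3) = o^2 - 4*o - 21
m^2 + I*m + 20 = (m - 4*I)*(m + 5*I)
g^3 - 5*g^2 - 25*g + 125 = (g - 5)^2*(g + 5)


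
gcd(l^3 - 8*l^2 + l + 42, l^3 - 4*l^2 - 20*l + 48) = 1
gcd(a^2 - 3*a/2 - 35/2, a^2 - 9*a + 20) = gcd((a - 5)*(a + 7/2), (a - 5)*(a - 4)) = a - 5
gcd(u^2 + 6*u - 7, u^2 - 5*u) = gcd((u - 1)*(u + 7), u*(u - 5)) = 1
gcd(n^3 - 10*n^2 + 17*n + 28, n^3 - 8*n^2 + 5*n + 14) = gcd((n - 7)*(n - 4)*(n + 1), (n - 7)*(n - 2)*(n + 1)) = n^2 - 6*n - 7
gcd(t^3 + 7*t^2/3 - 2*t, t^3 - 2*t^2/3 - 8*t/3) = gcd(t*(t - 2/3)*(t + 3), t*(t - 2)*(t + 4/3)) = t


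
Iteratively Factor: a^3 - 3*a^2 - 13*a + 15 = (a + 3)*(a^2 - 6*a + 5) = (a - 5)*(a + 3)*(a - 1)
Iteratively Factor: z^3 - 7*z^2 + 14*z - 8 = (z - 2)*(z^2 - 5*z + 4) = (z - 2)*(z - 1)*(z - 4)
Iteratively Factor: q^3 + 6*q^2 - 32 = (q - 2)*(q^2 + 8*q + 16) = (q - 2)*(q + 4)*(q + 4)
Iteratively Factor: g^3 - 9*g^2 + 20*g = (g)*(g^2 - 9*g + 20) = g*(g - 4)*(g - 5)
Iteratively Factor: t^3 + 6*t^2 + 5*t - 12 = (t - 1)*(t^2 + 7*t + 12) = (t - 1)*(t + 4)*(t + 3)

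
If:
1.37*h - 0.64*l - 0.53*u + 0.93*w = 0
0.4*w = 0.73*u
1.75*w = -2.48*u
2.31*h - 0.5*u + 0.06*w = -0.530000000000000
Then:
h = -0.23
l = -0.49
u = 0.00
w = 0.00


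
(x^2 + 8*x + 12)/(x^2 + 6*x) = (x + 2)/x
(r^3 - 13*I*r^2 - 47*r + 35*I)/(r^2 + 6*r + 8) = (r^3 - 13*I*r^2 - 47*r + 35*I)/(r^2 + 6*r + 8)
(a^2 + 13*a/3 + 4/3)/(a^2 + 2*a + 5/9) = 3*(a + 4)/(3*a + 5)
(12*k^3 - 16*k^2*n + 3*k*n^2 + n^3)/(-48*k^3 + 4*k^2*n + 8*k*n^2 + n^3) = (-k + n)/(4*k + n)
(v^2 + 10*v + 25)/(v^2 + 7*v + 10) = (v + 5)/(v + 2)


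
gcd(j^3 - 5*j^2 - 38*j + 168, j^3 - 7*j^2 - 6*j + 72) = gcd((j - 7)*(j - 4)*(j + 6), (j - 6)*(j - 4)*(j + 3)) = j - 4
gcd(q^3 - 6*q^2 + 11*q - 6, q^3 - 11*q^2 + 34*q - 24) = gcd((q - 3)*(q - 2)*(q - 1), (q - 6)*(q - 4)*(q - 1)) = q - 1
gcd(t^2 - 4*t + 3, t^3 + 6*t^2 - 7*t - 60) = t - 3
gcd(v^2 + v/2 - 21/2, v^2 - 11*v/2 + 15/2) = v - 3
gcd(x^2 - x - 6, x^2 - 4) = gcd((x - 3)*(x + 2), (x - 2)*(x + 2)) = x + 2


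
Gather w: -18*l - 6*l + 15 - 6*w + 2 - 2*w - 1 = -24*l - 8*w + 16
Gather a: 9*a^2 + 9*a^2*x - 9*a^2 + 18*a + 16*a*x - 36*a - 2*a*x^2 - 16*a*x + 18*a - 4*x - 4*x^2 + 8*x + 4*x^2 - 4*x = 9*a^2*x - 2*a*x^2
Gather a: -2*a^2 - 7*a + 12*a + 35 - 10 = -2*a^2 + 5*a + 25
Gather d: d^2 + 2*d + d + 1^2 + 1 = d^2 + 3*d + 2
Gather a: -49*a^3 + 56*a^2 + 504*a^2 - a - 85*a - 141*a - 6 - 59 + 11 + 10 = -49*a^3 + 560*a^2 - 227*a - 44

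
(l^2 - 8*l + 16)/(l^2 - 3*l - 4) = (l - 4)/(l + 1)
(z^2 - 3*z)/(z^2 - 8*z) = (z - 3)/(z - 8)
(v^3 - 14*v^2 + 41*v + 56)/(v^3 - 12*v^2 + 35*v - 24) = (v^2 - 6*v - 7)/(v^2 - 4*v + 3)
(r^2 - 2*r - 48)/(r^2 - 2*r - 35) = (-r^2 + 2*r + 48)/(-r^2 + 2*r + 35)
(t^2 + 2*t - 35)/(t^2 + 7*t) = (t - 5)/t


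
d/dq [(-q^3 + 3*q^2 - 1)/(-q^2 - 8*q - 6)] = (q^4 + 16*q^3 - 6*q^2 - 38*q - 8)/(q^4 + 16*q^3 + 76*q^2 + 96*q + 36)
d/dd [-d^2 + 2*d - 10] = 2 - 2*d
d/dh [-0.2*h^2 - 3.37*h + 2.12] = -0.4*h - 3.37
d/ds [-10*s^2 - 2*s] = -20*s - 2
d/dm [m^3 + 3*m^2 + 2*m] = 3*m^2 + 6*m + 2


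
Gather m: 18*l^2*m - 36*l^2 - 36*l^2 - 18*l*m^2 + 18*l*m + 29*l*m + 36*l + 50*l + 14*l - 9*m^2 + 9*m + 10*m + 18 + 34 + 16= -72*l^2 + 100*l + m^2*(-18*l - 9) + m*(18*l^2 + 47*l + 19) + 68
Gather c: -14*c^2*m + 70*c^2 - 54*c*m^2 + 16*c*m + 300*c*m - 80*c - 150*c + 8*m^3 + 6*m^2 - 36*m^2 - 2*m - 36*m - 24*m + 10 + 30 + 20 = c^2*(70 - 14*m) + c*(-54*m^2 + 316*m - 230) + 8*m^3 - 30*m^2 - 62*m + 60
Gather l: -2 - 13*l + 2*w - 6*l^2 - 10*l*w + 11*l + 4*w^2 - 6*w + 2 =-6*l^2 + l*(-10*w - 2) + 4*w^2 - 4*w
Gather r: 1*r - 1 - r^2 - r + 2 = 1 - r^2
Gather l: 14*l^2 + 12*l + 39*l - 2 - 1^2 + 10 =14*l^2 + 51*l + 7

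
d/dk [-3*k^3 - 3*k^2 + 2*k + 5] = -9*k^2 - 6*k + 2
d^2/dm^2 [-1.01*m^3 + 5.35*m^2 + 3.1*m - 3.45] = 10.7 - 6.06*m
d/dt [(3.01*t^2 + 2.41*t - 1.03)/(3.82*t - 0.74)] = (11.4982*t^2 - 4.4548*t + 2.1512)/(14.5924*t^2 - 5.6536*t + 0.5476)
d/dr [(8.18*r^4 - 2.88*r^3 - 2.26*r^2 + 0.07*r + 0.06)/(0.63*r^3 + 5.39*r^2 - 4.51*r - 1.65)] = (5.1534*r^6 + 88.1804*r^5 - 124.7748*r^4 - 28.0986*r^3 + 23.9579*r^2 + 6.8112*r + 0.1551)/(0.3969*r^6 + 6.7914*r^5 + 23.3695*r^4 - 50.6968*r^3 + 2.5531*r^2 + 14.883*r + 2.7225)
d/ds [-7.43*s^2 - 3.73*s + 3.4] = -14.86*s - 3.73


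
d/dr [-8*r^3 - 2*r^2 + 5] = 4*r*(-6*r - 1)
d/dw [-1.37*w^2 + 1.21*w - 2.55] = 1.21 - 2.74*w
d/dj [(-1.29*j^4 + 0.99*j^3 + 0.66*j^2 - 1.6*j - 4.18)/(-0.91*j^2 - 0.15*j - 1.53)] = (2.3478*j^5 - 0.3204*j^4 + 7.5978*j^3 - 6.0991*j^2 - 9.6272*j + 1.821)/(0.8281*j^4 + 0.273*j^3 + 2.8071*j^2 + 0.459*j + 2.3409)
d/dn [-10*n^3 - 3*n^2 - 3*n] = -30*n^2 - 6*n - 3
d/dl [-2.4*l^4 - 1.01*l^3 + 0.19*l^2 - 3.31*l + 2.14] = -9.6*l^3 - 3.03*l^2 + 0.38*l - 3.31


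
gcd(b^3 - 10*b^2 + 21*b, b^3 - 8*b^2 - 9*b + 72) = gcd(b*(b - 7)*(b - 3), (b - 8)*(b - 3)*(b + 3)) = b - 3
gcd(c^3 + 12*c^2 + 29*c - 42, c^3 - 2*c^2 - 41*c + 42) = c^2 + 5*c - 6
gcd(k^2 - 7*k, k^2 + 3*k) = k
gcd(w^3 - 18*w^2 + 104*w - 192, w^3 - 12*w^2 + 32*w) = w^2 - 12*w + 32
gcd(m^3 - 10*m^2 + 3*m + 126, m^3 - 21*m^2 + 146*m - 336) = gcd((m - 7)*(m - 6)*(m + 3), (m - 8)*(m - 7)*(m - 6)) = m^2 - 13*m + 42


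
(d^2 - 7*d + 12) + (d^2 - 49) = 2*d^2 - 7*d - 37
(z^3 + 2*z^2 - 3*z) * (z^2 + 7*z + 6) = z^5 + 9*z^4 + 17*z^3 - 9*z^2 - 18*z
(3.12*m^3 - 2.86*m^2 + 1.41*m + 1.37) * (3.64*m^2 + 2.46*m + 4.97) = 11.3568*m^5 - 2.7352*m^4 + 13.6032*m^3 - 5.7588*m^2 + 10.3779*m + 6.8089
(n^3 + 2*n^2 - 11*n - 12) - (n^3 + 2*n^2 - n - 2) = -10*n - 10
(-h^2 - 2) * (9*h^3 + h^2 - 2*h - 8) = -9*h^5 - h^4 - 16*h^3 + 6*h^2 + 4*h + 16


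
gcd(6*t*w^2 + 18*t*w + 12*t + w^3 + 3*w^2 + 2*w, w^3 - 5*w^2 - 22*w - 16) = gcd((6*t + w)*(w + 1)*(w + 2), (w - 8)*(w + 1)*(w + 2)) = w^2 + 3*w + 2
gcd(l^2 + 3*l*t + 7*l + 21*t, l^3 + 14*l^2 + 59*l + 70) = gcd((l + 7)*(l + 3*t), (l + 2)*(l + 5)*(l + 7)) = l + 7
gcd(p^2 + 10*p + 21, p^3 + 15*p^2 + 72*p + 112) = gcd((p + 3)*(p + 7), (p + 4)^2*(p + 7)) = p + 7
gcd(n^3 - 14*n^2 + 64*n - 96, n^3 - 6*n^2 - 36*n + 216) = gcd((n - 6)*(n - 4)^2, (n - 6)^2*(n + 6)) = n - 6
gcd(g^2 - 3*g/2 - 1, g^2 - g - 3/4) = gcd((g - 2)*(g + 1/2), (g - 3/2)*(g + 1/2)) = g + 1/2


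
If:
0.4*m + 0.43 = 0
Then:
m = -1.08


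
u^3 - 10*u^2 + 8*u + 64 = (u - 8)*(u - 4)*(u + 2)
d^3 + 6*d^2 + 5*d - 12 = (d - 1)*(d + 3)*(d + 4)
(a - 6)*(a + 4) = a^2 - 2*a - 24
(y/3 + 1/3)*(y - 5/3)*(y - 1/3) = y^3/3 - y^2/3 - 13*y/27 + 5/27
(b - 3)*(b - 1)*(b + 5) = b^3 + b^2 - 17*b + 15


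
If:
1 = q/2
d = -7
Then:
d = -7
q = 2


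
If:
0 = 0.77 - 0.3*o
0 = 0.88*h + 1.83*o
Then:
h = -5.34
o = 2.57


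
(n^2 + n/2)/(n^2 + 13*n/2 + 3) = n/(n + 6)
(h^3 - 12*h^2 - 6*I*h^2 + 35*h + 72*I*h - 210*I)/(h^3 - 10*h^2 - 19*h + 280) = (h^2 - h*(5 + 6*I) + 30*I)/(h^2 - 3*h - 40)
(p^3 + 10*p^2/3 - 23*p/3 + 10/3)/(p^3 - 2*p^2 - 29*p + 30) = (p - 2/3)/(p - 6)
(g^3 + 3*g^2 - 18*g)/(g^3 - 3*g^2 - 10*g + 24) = g*(g^2 + 3*g - 18)/(g^3 - 3*g^2 - 10*g + 24)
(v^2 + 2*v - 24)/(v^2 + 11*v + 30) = (v - 4)/(v + 5)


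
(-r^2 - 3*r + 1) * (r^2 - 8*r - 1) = -r^4 + 5*r^3 + 26*r^2 - 5*r - 1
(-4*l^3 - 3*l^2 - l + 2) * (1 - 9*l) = 36*l^4 + 23*l^3 + 6*l^2 - 19*l + 2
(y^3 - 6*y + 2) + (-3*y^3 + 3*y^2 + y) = -2*y^3 + 3*y^2 - 5*y + 2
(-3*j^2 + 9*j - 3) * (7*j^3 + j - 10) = -21*j^5 + 63*j^4 - 24*j^3 + 39*j^2 - 93*j + 30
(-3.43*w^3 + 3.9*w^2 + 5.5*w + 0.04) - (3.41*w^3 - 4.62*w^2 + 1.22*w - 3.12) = -6.84*w^3 + 8.52*w^2 + 4.28*w + 3.16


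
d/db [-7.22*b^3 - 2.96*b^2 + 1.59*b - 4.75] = -21.66*b^2 - 5.92*b + 1.59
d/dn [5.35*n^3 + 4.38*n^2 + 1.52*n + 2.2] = 16.05*n^2 + 8.76*n + 1.52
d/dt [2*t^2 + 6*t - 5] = 4*t + 6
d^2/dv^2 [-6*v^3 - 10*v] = -36*v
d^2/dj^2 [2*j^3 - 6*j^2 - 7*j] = 12*j - 12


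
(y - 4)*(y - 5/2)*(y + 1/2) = y^3 - 6*y^2 + 27*y/4 + 5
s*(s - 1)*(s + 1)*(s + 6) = s^4 + 6*s^3 - s^2 - 6*s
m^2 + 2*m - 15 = (m - 3)*(m + 5)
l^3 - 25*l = l*(l - 5)*(l + 5)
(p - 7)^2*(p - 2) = p^3 - 16*p^2 + 77*p - 98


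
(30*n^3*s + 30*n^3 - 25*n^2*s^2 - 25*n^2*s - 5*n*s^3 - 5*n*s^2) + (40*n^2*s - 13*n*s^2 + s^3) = 30*n^3*s + 30*n^3 - 25*n^2*s^2 + 15*n^2*s - 5*n*s^3 - 18*n*s^2 + s^3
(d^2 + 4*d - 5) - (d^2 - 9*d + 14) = 13*d - 19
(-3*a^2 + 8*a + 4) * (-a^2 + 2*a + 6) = 3*a^4 - 14*a^3 - 6*a^2 + 56*a + 24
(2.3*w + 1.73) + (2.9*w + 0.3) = 5.2*w + 2.03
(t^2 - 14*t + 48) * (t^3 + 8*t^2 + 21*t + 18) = t^5 - 6*t^4 - 43*t^3 + 108*t^2 + 756*t + 864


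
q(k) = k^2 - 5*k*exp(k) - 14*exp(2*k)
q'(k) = -5*k*exp(k) + 2*k - 28*exp(2*k) - 5*exp(k)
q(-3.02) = 9.82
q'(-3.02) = -5.61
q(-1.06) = 1.28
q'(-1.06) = -5.38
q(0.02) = -14.67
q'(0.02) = -34.31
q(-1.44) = 2.99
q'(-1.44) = -3.93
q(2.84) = -4336.27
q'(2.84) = -8525.53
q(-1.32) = 2.51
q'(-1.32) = -4.21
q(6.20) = -3414459.43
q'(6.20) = -6816171.86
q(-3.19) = 10.81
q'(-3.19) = -5.98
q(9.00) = -919604125.70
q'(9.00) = -1838884272.04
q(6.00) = -2290633.94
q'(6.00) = -4571242.17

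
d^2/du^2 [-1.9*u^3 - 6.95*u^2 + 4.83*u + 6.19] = -11.4*u - 13.9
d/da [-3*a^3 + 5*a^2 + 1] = a*(10 - 9*a)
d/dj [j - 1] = 1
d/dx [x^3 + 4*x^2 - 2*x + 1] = 3*x^2 + 8*x - 2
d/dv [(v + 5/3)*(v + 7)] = 2*v + 26/3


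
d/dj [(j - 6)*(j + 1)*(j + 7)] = 3*j^2 + 4*j - 41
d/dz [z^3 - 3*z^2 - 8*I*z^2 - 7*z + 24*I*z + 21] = 3*z^2 - 6*z - 16*I*z - 7 + 24*I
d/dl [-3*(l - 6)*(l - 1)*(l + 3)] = -9*l^2 + 24*l + 45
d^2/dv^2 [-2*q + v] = 0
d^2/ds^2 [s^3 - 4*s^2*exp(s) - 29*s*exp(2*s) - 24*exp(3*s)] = -4*s^2*exp(s) - 116*s*exp(2*s) - 16*s*exp(s) + 6*s - 216*exp(3*s) - 116*exp(2*s) - 8*exp(s)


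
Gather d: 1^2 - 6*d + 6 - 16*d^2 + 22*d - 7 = -16*d^2 + 16*d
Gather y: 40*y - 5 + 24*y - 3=64*y - 8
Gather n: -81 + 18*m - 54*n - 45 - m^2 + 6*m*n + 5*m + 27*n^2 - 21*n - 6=-m^2 + 23*m + 27*n^2 + n*(6*m - 75) - 132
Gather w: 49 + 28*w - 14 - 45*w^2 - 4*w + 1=-45*w^2 + 24*w + 36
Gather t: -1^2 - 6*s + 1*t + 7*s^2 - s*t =7*s^2 - 6*s + t*(1 - s) - 1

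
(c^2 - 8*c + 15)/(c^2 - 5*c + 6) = (c - 5)/(c - 2)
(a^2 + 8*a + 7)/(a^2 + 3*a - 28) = (a + 1)/(a - 4)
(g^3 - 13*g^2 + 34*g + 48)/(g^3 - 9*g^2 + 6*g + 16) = (g - 6)/(g - 2)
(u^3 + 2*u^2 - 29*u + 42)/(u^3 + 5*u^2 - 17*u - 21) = (u - 2)/(u + 1)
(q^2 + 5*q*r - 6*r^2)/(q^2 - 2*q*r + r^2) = (q + 6*r)/(q - r)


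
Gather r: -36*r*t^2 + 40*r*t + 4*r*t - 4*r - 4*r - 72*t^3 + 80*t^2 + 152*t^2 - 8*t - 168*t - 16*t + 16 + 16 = r*(-36*t^2 + 44*t - 8) - 72*t^3 + 232*t^2 - 192*t + 32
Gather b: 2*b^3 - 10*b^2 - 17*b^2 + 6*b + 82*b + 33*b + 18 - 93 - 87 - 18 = 2*b^3 - 27*b^2 + 121*b - 180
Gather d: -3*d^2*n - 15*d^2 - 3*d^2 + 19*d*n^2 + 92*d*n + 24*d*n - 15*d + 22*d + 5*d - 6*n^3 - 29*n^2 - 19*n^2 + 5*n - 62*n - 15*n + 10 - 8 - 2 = d^2*(-3*n - 18) + d*(19*n^2 + 116*n + 12) - 6*n^3 - 48*n^2 - 72*n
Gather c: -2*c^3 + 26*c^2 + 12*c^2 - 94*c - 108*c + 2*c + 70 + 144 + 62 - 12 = -2*c^3 + 38*c^2 - 200*c + 264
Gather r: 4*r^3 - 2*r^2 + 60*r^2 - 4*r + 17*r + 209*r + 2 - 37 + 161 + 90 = 4*r^3 + 58*r^2 + 222*r + 216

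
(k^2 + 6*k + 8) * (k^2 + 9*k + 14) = k^4 + 15*k^3 + 76*k^2 + 156*k + 112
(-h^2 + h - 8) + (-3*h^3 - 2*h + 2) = -3*h^3 - h^2 - h - 6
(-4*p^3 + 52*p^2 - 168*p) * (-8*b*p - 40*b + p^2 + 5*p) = 32*b*p^4 - 256*b*p^3 - 736*b*p^2 + 6720*b*p - 4*p^5 + 32*p^4 + 92*p^3 - 840*p^2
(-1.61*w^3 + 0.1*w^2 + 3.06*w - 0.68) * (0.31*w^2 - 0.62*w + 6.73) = -0.4991*w^5 + 1.0292*w^4 - 9.9487*w^3 - 1.435*w^2 + 21.0154*w - 4.5764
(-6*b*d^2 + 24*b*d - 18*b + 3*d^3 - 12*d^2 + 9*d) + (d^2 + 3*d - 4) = -6*b*d^2 + 24*b*d - 18*b + 3*d^3 - 11*d^2 + 12*d - 4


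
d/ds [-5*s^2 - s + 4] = -10*s - 1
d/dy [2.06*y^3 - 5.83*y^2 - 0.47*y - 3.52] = 6.18*y^2 - 11.66*y - 0.47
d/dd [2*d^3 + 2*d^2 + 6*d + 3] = 6*d^2 + 4*d + 6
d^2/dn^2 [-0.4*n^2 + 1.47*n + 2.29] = -0.800000000000000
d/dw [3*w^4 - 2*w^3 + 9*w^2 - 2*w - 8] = 12*w^3 - 6*w^2 + 18*w - 2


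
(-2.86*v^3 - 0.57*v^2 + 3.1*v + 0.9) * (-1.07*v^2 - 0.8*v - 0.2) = 3.0602*v^5 + 2.8979*v^4 - 2.289*v^3 - 3.329*v^2 - 1.34*v - 0.18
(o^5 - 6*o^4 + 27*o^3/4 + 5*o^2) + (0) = o^5 - 6*o^4 + 27*o^3/4 + 5*o^2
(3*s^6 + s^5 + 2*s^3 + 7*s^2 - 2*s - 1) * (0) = 0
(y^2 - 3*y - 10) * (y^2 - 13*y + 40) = y^4 - 16*y^3 + 69*y^2 + 10*y - 400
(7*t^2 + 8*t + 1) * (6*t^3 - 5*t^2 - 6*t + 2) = 42*t^5 + 13*t^4 - 76*t^3 - 39*t^2 + 10*t + 2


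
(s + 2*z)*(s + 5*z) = s^2 + 7*s*z + 10*z^2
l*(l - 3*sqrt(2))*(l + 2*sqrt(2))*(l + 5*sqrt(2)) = l^4 + 4*sqrt(2)*l^3 - 22*l^2 - 60*sqrt(2)*l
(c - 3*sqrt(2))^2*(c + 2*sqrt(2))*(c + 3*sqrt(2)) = c^4 - sqrt(2)*c^3 - 30*c^2 + 18*sqrt(2)*c + 216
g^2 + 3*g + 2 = (g + 1)*(g + 2)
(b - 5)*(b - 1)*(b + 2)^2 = b^4 - 2*b^3 - 15*b^2 - 4*b + 20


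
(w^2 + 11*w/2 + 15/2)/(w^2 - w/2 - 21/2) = (2*w + 5)/(2*w - 7)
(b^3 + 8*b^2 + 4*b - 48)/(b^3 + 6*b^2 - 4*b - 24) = (b + 4)/(b + 2)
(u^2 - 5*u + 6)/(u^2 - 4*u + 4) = (u - 3)/(u - 2)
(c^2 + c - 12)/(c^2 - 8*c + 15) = (c + 4)/(c - 5)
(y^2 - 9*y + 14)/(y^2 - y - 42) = (y - 2)/(y + 6)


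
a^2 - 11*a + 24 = (a - 8)*(a - 3)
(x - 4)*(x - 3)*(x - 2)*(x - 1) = x^4 - 10*x^3 + 35*x^2 - 50*x + 24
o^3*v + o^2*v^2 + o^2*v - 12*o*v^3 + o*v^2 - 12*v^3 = (o - 3*v)*(o + 4*v)*(o*v + v)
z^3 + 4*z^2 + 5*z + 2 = (z + 1)^2*(z + 2)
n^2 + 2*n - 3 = (n - 1)*(n + 3)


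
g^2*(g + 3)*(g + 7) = g^4 + 10*g^3 + 21*g^2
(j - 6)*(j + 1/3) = j^2 - 17*j/3 - 2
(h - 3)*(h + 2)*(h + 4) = h^3 + 3*h^2 - 10*h - 24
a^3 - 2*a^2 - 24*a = a*(a - 6)*(a + 4)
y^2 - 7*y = y*(y - 7)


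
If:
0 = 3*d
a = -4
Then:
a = -4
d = 0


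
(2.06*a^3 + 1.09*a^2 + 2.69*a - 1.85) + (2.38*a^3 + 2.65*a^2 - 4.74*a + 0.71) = 4.44*a^3 + 3.74*a^2 - 2.05*a - 1.14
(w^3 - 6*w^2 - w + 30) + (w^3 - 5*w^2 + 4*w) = 2*w^3 - 11*w^2 + 3*w + 30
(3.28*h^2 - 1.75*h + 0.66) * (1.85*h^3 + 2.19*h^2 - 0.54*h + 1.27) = 6.068*h^5 + 3.9457*h^4 - 4.3827*h^3 + 6.556*h^2 - 2.5789*h + 0.8382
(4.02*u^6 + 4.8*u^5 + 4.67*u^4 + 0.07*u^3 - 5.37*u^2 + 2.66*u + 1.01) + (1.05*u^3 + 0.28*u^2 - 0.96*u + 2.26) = 4.02*u^6 + 4.8*u^5 + 4.67*u^4 + 1.12*u^3 - 5.09*u^2 + 1.7*u + 3.27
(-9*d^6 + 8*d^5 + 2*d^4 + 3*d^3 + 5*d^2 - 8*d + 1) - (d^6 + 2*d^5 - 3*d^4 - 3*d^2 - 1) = -10*d^6 + 6*d^5 + 5*d^4 + 3*d^3 + 8*d^2 - 8*d + 2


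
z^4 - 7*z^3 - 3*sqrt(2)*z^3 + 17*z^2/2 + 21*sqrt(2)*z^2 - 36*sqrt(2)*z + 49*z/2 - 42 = (z - 4)*(z - 3)*(z - 7*sqrt(2)/2)*(z + sqrt(2)/2)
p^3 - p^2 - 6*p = p*(p - 3)*(p + 2)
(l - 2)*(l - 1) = l^2 - 3*l + 2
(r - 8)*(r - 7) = r^2 - 15*r + 56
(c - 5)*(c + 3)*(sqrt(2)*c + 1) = sqrt(2)*c^3 - 2*sqrt(2)*c^2 + c^2 - 15*sqrt(2)*c - 2*c - 15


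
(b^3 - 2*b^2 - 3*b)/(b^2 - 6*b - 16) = b*(-b^2 + 2*b + 3)/(-b^2 + 6*b + 16)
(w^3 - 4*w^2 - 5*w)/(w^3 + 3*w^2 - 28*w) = (w^2 - 4*w - 5)/(w^2 + 3*w - 28)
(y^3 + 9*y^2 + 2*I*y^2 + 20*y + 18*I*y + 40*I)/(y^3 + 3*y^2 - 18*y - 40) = (y^2 + 2*y*(2 + I) + 8*I)/(y^2 - 2*y - 8)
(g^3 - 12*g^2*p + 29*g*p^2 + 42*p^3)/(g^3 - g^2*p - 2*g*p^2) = (-g^2 + 13*g*p - 42*p^2)/(g*(-g + 2*p))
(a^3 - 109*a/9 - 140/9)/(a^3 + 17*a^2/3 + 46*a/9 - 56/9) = (3*a^2 - 7*a - 20)/(3*a^2 + 10*a - 8)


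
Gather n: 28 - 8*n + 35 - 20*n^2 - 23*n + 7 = -20*n^2 - 31*n + 70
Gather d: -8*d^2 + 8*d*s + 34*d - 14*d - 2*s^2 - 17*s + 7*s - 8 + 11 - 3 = -8*d^2 + d*(8*s + 20) - 2*s^2 - 10*s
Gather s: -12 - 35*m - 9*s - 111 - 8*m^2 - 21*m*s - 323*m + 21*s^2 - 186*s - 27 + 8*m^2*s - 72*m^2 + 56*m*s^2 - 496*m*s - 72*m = -80*m^2 - 430*m + s^2*(56*m + 21) + s*(8*m^2 - 517*m - 195) - 150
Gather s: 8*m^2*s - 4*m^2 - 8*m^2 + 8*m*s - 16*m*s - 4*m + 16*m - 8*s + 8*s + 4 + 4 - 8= -12*m^2 + 12*m + s*(8*m^2 - 8*m)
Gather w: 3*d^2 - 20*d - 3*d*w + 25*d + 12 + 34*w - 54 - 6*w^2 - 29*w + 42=3*d^2 + 5*d - 6*w^2 + w*(5 - 3*d)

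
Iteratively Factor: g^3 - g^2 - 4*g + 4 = (g - 1)*(g^2 - 4) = (g - 1)*(g + 2)*(g - 2)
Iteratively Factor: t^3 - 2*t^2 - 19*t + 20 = (t - 5)*(t^2 + 3*t - 4) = (t - 5)*(t + 4)*(t - 1)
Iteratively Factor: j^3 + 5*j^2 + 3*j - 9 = (j + 3)*(j^2 + 2*j - 3) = (j + 3)^2*(j - 1)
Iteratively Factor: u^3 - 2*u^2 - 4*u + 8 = (u + 2)*(u^2 - 4*u + 4) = (u - 2)*(u + 2)*(u - 2)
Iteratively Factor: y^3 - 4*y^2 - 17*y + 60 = (y - 5)*(y^2 + y - 12) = (y - 5)*(y + 4)*(y - 3)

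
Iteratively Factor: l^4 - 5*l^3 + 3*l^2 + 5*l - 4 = (l - 1)*(l^3 - 4*l^2 - l + 4) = (l - 4)*(l - 1)*(l^2 - 1) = (l - 4)*(l - 1)*(l + 1)*(l - 1)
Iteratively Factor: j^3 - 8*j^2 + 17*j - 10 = (j - 1)*(j^2 - 7*j + 10) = (j - 5)*(j - 1)*(j - 2)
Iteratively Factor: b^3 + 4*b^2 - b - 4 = (b + 4)*(b^2 - 1) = (b - 1)*(b + 4)*(b + 1)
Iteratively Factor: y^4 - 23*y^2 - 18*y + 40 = (y - 5)*(y^3 + 5*y^2 + 2*y - 8) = (y - 5)*(y + 4)*(y^2 + y - 2) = (y - 5)*(y - 1)*(y + 4)*(y + 2)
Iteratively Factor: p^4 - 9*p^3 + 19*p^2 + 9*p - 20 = (p - 5)*(p^3 - 4*p^2 - p + 4) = (p - 5)*(p - 1)*(p^2 - 3*p - 4) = (p - 5)*(p - 4)*(p - 1)*(p + 1)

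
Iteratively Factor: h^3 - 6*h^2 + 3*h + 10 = (h - 5)*(h^2 - h - 2) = (h - 5)*(h - 2)*(h + 1)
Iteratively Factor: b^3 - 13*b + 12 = (b - 3)*(b^2 + 3*b - 4) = (b - 3)*(b + 4)*(b - 1)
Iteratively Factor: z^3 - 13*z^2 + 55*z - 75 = (z - 5)*(z^2 - 8*z + 15) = (z - 5)^2*(z - 3)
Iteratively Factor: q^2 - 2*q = (q - 2)*(q)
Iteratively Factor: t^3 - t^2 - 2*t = (t - 2)*(t^2 + t) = t*(t - 2)*(t + 1)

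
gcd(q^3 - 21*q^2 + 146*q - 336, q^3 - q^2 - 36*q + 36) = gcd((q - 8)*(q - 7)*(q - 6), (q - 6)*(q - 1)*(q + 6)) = q - 6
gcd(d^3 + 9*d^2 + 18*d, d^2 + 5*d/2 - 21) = d + 6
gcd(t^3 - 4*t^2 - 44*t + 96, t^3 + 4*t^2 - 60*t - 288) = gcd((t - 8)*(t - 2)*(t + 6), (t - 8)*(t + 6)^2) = t^2 - 2*t - 48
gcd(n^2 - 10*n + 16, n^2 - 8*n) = n - 8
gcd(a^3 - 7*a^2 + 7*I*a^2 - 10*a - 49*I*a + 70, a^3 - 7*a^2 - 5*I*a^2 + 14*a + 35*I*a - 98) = a^2 + a*(-7 + 2*I) - 14*I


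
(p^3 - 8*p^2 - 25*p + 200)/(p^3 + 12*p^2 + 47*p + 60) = (p^2 - 13*p + 40)/(p^2 + 7*p + 12)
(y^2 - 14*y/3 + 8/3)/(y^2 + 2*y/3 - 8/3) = (3*y^2 - 14*y + 8)/(3*y^2 + 2*y - 8)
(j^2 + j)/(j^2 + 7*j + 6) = j/(j + 6)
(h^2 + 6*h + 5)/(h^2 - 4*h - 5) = (h + 5)/(h - 5)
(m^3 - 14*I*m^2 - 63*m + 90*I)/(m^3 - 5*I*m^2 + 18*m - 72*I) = (m - 5*I)/(m + 4*I)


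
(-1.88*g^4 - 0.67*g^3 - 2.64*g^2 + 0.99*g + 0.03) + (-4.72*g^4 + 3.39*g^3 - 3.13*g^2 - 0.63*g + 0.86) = -6.6*g^4 + 2.72*g^3 - 5.77*g^2 + 0.36*g + 0.89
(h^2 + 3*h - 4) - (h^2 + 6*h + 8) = -3*h - 12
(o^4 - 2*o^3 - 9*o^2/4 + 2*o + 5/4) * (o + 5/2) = o^5 + o^4/2 - 29*o^3/4 - 29*o^2/8 + 25*o/4 + 25/8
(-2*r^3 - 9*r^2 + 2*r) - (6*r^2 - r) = -2*r^3 - 15*r^2 + 3*r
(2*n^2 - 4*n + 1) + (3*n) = 2*n^2 - n + 1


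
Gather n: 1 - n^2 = 1 - n^2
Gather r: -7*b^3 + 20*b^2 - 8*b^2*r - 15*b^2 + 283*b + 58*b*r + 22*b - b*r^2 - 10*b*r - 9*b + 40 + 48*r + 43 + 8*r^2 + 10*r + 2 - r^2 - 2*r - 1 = -7*b^3 + 5*b^2 + 296*b + r^2*(7 - b) + r*(-8*b^2 + 48*b + 56) + 84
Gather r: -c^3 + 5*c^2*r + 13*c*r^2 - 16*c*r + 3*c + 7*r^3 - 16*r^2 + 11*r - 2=-c^3 + 3*c + 7*r^3 + r^2*(13*c - 16) + r*(5*c^2 - 16*c + 11) - 2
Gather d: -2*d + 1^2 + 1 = 2 - 2*d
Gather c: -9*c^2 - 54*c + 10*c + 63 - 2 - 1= -9*c^2 - 44*c + 60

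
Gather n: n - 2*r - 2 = n - 2*r - 2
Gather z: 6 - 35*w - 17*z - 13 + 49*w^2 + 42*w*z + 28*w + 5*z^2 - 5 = 49*w^2 - 7*w + 5*z^2 + z*(42*w - 17) - 12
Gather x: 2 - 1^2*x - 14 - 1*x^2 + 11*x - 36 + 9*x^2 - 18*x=8*x^2 - 8*x - 48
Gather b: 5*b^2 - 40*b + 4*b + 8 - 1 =5*b^2 - 36*b + 7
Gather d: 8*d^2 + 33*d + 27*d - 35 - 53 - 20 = 8*d^2 + 60*d - 108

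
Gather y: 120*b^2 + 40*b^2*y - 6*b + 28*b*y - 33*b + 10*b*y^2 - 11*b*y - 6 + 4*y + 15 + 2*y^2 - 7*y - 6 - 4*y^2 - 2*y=120*b^2 - 39*b + y^2*(10*b - 2) + y*(40*b^2 + 17*b - 5) + 3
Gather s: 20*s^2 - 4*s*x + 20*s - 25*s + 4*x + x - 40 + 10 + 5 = 20*s^2 + s*(-4*x - 5) + 5*x - 25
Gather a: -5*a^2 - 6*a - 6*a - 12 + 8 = -5*a^2 - 12*a - 4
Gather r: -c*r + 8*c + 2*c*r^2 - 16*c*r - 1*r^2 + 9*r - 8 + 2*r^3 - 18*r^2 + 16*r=8*c + 2*r^3 + r^2*(2*c - 19) + r*(25 - 17*c) - 8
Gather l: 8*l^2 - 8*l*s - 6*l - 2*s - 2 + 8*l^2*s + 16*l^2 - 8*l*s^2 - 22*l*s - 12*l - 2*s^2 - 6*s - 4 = l^2*(8*s + 24) + l*(-8*s^2 - 30*s - 18) - 2*s^2 - 8*s - 6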